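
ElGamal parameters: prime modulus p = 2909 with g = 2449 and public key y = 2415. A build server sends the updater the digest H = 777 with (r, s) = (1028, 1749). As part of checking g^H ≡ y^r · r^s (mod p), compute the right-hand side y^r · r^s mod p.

1028

Squares mod 2909: 2415^1≡2415, 2415^2≡2589, 2415^4≡585, 2415^8≡1872, 2415^16≡1948, 2415^32≡1368, 2415^64≡937, 2415^128≡2360, 2415^256≡1774, 2415^512≡2447, 2415^1024≡1087
1028 = 1024 + 4, so 2415^1028 ≡ 1087·585 ≡ 1733 (mod 2909)
Squares mod 2909: 1028^1≡1028, 1028^2≡817, 1028^4≡1328, 1028^8≡730, 1028^16≡553, 1028^32≡364, 1028^64≡1591, 1028^128≡451, 1028^256≡2680, 1028^512≡79, 1028^1024≡423
1749 = 1024 + 512 + 128 + 64 + 16 + 4 + 1, so 1028^1749 ≡ 423·79·451·1591·553·1328·1028 ≡ 1137 (mod 2909)
y^r · r^s ≡ 1733·1137 = 1970421 ≡ 1028 (mod 2909)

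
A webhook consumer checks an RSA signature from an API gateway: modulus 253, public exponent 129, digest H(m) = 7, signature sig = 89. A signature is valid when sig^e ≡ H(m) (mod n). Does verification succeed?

sig^2 ≡ 89^2 = 7921 ≡ 78
sig^4 ≡ 78^2 = 6084 ≡ 12
sig^8 ≡ 12^2 = 144
sig^16 ≡ 144^2 = 20736 ≡ 243
sig^32 ≡ 243^2 = 59049 ≡ 100
sig^64 ≡ 100^2 = 10000 ≡ 133
sig^128 ≡ 133^2 = 17689 ≡ 232
129 = 128 + 1, so sig^129 ≡ 232·89 ≡ 155 (mod 253)
The recovered value 155 does not match the digest 7.

fails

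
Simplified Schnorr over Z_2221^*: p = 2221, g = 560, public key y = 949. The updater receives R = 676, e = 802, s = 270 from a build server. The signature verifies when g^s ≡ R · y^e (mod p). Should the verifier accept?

accept

g^s mod p:
Squares mod 2221: 560^1≡560, 560^2≡439, 560^4≡1715, 560^8≡621, 560^16≡1408, 560^32≡1332, 560^64≡1866, 560^128≡1649, 560^256≡697
270 = 256 + 8 + 4 + 2, so 560^270 ≡ 697·621·1715·439 ≡ 2109 (mod 2221)
R · y^e mod p:
Squares mod 2221: 949^1≡949, 949^2≡1096, 949^4≡1876, 949^8≡1312, 949^16≡69, 949^32≡319, 949^64≡1816, 949^128≡1892, 949^256≡1633, 949^512≡1489
802 = 512 + 256 + 32 + 2, so 949^802 ≡ 1489·1633·319·1096 ≡ 1866 (mod 2221)
676·1866 = 1261416 ≡ 2109 (mod 2221)
2109 ≡ 2109 (mod 2221); signature holds.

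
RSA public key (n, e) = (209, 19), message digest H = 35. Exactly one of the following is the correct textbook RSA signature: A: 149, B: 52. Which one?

A

Candidate A: Squares mod 209: 149^1≡149, 149^2≡47, 149^4≡119, 149^8≡158, 149^16≡93; 19 = 16 + 2 + 1, so 149^19 ≡ 93·47·149 ≡ 35 (mod 209)
  → matches H = 35
Candidate B: Squares mod 209: 52^1≡52, 52^2≡196, 52^4≡169, 52^8≡137, 52^16≡168; 19 = 16 + 2 + 1, so 52^19 ≡ 168·196·52 ≡ 128 (mod 209)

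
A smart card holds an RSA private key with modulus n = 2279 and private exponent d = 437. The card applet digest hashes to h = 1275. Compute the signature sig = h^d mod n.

h^2 ≡ 1275^2 = 1625625 ≡ 698
h^4 ≡ 698^2 = 487204 ≡ 1777
h^8 ≡ 1777^2 = 3157729 ≡ 1314
h^16 ≡ 1314^2 = 1726596 ≡ 1393
h^32 ≡ 1393^2 = 1940449 ≡ 1020
h^64 ≡ 1020^2 = 1040400 ≡ 1176
h^128 ≡ 1176^2 = 1382976 ≡ 1902
h^256 ≡ 1902^2 = 3617604 ≡ 831
437 = 256 + 128 + 32 + 16 + 4 + 1, so h^437 ≡ 831·1902·1020·1393·1777·1275 ≡ 1207 (mod 2279)

1207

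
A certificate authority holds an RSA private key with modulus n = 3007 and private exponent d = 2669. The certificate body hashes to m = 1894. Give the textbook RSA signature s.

1912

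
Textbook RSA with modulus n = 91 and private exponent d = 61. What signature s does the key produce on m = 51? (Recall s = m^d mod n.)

m^2 ≡ 51^2 = 2601 ≡ 53
m^4 ≡ 53^2 = 2809 ≡ 79
m^8 ≡ 79^2 = 6241 ≡ 53
m^16 ≡ 53^2 = 2809 ≡ 79
m^32 ≡ 79^2 = 6241 ≡ 53
61 = 32 + 16 + 8 + 4 + 1, so m^61 ≡ 53·79·53·79·51 ≡ 51 (mod 91)

51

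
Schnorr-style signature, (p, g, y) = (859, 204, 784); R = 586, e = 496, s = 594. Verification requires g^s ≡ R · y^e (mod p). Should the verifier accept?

accept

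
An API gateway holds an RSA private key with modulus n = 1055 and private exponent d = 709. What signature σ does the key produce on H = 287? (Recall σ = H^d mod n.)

857

Squares mod 1055: H^1≡287, H^2≡79, H^4≡966, H^8≡536, H^16≡336, H^32≡11, H^64≡121, H^128≡926, H^256≡816, H^512≡151
709 = 512 + 128 + 64 + 4 + 1, so H^709 ≡ 151·926·121·966·287 ≡ 857 (mod 1055)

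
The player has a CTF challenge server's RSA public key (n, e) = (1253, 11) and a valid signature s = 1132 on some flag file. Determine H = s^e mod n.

s^2 ≡ 1132^2 = 1281424 ≡ 858
s^4 ≡ 858^2 = 736164 ≡ 653
s^8 ≡ 653^2 = 426409 ≡ 389
11 = 8 + 2 + 1, so s^11 ≡ 389·858·1132 ≡ 241 (mod 1253)

241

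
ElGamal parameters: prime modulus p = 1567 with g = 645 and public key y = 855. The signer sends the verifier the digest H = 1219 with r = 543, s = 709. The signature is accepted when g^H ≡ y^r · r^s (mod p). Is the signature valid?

Left side g^H mod p:
Squares mod 1567: 645^1≡645, 645^2≡770, 645^4≡574, 645^8≡406, 645^16≡301, 645^32≡1282, 645^64≡1308, 645^128≡1267, 645^256≡681, 645^512≡1496, 645^1024≡340
1219 = 1024 + 128 + 64 + 2 + 1, so 645^1219 ≡ 340·1267·1308·770·645 ≡ 16 (mod 1567)
Right side y^r · r^s mod p:
Squares mod 1567: 855^1≡855, 855^2≡803, 855^4≡772, 855^8≡524, 855^16≡351, 855^32≡975, 855^64≡1023, 855^128≡1340, 855^256≡1385, 855^512≡217
543 = 512 + 16 + 8 + 4 + 2 + 1, so 855^543 ≡ 217·351·524·772·803·855 ≡ 110 (mod 1567)
Squares mod 1567: 543^1≡543, 543^2≡253, 543^4≡1329, 543^8≡232, 543^16≡546, 543^32≡386, 543^64≡131, 543^128≡1491, 543^256≡1075, 543^512≡746
709 = 512 + 128 + 64 + 4 + 1, so 543^709 ≡ 746·1491·131·1329·543 ≡ 337 (mod 1567)
110·337 = 37070 ≡ 1029 (mod 1567)
16 ≠ 1029, so verification fails.

invalid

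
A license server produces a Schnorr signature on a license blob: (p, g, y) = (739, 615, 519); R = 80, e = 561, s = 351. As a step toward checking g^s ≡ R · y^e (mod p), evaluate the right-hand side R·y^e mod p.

519^2 = 269361 ≡ 365
519^4 ≡ 365^2 = 133225 ≡ 205
519^8 ≡ 205^2 = 42025 ≡ 641
519^16 ≡ 641^2 = 410881 ≡ 736
519^32 ≡ 736^2 = 541696 ≡ 9
519^64 ≡ 9^2 = 81
519^128 ≡ 81^2 = 6561 ≡ 649
519^256 ≡ 649^2 = 421201 ≡ 710
519^512 ≡ 710^2 = 504100 ≡ 102
561 = 512 + 32 + 16 + 1, so 519^561 ≡ 102·9·736·519 ≡ 639 (mod 739)
R · y^e ≡ 80·639 = 51120 ≡ 129 (mod 739)

129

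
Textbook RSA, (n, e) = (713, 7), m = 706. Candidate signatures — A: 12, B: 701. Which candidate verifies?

Candidate A: 12^2 = 144; 12^4 ≡ 144^2 = 20736 ≡ 59; 7 = 4 + 2 + 1, so 12^7 ≡ 59·144·12 ≡ 706 (mod 713)
  → matches m = 706
Candidate B: 701^2 = 491401 ≡ 144; 701^4 ≡ 144^2 = 20736 ≡ 59; 7 = 4 + 2 + 1, so 701^7 ≡ 59·144·701 ≡ 7 (mod 713)

A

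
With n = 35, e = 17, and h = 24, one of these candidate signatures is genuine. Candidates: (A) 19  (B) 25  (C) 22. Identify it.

A

Candidate A: Squares mod 35: 19^1≡19, 19^2≡11, 19^4≡16, 19^8≡11, 19^16≡16; 17 = 16 + 1, so 19^17 ≡ 16·19 ≡ 24 (mod 35)
  → matches h = 24
Candidate B: Squares mod 35: 25^1≡25, 25^2≡30, 25^4≡25, 25^8≡30, 25^16≡25; 17 = 16 + 1, so 25^17 ≡ 25·25 ≡ 30 (mod 35)
Candidate C: Squares mod 35: 22^1≡22, 22^2≡29, 22^4≡1, 22^8≡1, 22^16≡1; 17 = 16 + 1, so 22^17 ≡ 1·22 ≡ 22 (mod 35)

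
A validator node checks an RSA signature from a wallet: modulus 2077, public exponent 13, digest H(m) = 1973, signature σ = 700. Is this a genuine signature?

genuine

Squares mod 2077: σ^1≡700, σ^2≡1905, σ^4≡506, σ^8≡565
13 = 8 + 4 + 1, so σ^13 ≡ 565·506·700 ≡ 1973 (mod 2077)
σ^13 mod 2077 = 1973 matches H(m).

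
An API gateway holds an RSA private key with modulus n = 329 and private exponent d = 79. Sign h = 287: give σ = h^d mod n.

Squares mod 329: h^1≡287, h^2≡119, h^4≡14, h^8≡196, h^16≡252, h^32≡7, h^64≡49
79 = 64 + 8 + 4 + 2 + 1, so h^79 ≡ 49·196·14·119·287 ≡ 35 (mod 329)

35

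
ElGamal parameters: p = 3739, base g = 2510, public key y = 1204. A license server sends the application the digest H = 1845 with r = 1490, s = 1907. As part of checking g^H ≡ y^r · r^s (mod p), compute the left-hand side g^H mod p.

2004

Squares mod 3739: 2510^1≡2510, 2510^2≡3624, 2510^4≡2008, 2510^8≡1422, 2510^16≡3024, 2510^32≡2721, 2510^64≡621, 2510^128≡524, 2510^256≡1629, 2510^512≡2690, 2510^1024≡1135
1845 = 1024 + 512 + 256 + 32 + 16 + 4 + 1, so 2510^1845 ≡ 1135·2690·1629·2721·3024·2008·2510 ≡ 2004 (mod 3739)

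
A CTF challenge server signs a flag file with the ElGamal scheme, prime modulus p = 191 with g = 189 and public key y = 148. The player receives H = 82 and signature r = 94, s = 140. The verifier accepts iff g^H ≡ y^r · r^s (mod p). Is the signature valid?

Left side g^H mod p:
189^2 = 35721 ≡ 4
189^4 ≡ 4^2 = 16
189^8 ≡ 16^2 = 256 ≡ 65
189^16 ≡ 65^2 = 4225 ≡ 23
189^32 ≡ 23^2 = 529 ≡ 147
189^64 ≡ 147^2 = 21609 ≡ 26
82 = 64 + 16 + 2, so 189^82 ≡ 26·23·4 ≡ 100 (mod 191)
Right side y^r · r^s mod p:
148^2 = 21904 ≡ 130
148^4 ≡ 130^2 = 16900 ≡ 92
148^8 ≡ 92^2 = 8464 ≡ 60
148^16 ≡ 60^2 = 3600 ≡ 162
148^32 ≡ 162^2 = 26244 ≡ 77
148^64 ≡ 77^2 = 5929 ≡ 8
94 = 64 + 16 + 8 + 4 + 2, so 148^94 ≡ 8·162·60·92·130 ≡ 40 (mod 191)
94^2 = 8836 ≡ 50
94^4 ≡ 50^2 = 2500 ≡ 17
94^8 ≡ 17^2 = 289 ≡ 98
94^16 ≡ 98^2 = 9604 ≡ 54
94^32 ≡ 54^2 = 2916 ≡ 51
94^64 ≡ 51^2 = 2601 ≡ 118
94^128 ≡ 118^2 = 13924 ≡ 172
140 = 128 + 8 + 4, so 94^140 ≡ 172·98·17 ≡ 52 (mod 191)
40·52 = 2080 ≡ 170 (mod 191)
100 ≠ 170, so verification fails.

invalid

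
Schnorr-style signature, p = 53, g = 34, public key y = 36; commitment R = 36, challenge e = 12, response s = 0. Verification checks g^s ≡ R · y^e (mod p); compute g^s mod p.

34^0 mod 53 = 1

1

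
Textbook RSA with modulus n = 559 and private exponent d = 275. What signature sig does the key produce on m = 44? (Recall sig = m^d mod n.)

216

m^275 mod 559 = 216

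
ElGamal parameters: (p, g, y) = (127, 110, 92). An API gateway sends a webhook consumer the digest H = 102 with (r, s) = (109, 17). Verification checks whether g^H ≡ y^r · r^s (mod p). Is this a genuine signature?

Left side g^H mod p:
110^2 = 12100 ≡ 35
110^4 ≡ 35^2 = 1225 ≡ 82
110^8 ≡ 82^2 = 6724 ≡ 120
110^16 ≡ 120^2 = 14400 ≡ 49
110^32 ≡ 49^2 = 2401 ≡ 115
110^64 ≡ 115^2 = 13225 ≡ 17
102 = 64 + 32 + 4 + 2, so 110^102 ≡ 17·115·82·35 ≡ 117 (mod 127)
Right side y^r · r^s mod p:
92^2 = 8464 ≡ 82
92^4 ≡ 82^2 = 6724 ≡ 120
92^8 ≡ 120^2 = 14400 ≡ 49
92^16 ≡ 49^2 = 2401 ≡ 115
92^32 ≡ 115^2 = 13225 ≡ 17
92^64 ≡ 17^2 = 289 ≡ 35
109 = 64 + 32 + 8 + 4 + 1, so 92^109 ≡ 35·17·49·120·92 ≡ 114 (mod 127)
109^2 = 11881 ≡ 70
109^4 ≡ 70^2 = 4900 ≡ 74
109^8 ≡ 74^2 = 5476 ≡ 15
109^16 ≡ 15^2 = 225 ≡ 98
17 = 16 + 1, so 109^17 ≡ 98·109 ≡ 14 (mod 127)
114·14 = 1596 ≡ 72 (mod 127)
117 ≠ 72, so verification fails.

forged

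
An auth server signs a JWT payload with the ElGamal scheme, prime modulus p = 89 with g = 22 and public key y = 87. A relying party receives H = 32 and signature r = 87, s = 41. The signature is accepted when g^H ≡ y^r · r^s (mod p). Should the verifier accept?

Left side g^H mod p:
22^2 = 484 ≡ 39
22^4 ≡ 39^2 = 1521 ≡ 8
22^8 ≡ 8^2 = 64
22^16 ≡ 64^2 = 4096 ≡ 2
22^32 ≡ 2^2 = 4
Right side y^r · r^s mod p:
87^2 = 7569 ≡ 4
87^4 ≡ 4^2 = 16
87^8 ≡ 16^2 = 256 ≡ 78
87^16 ≡ 78^2 = 6084 ≡ 32
87^32 ≡ 32^2 = 1024 ≡ 45
87^64 ≡ 45^2 = 2025 ≡ 67
87 = 64 + 16 + 4 + 2 + 1, so 87^87 ≡ 67·32·16·4·87 ≡ 44 (mod 89)
87^2 = 7569 ≡ 4
87^4 ≡ 4^2 = 16
87^8 ≡ 16^2 = 256 ≡ 78
87^16 ≡ 78^2 = 6084 ≡ 32
87^32 ≡ 32^2 = 1024 ≡ 45
41 = 32 + 8 + 1, so 87^41 ≡ 45·78·87 ≡ 11 (mod 89)
44·11 = 484 ≡ 39 (mod 89)
4 ≠ 39, so verification fails.

reject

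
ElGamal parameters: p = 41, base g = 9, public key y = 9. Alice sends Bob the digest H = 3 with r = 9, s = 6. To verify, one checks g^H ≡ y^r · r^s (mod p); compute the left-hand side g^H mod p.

32

9^2 = 81 ≡ 40
3 = 2 + 1, so 9^3 ≡ 40·9 ≡ 32 (mod 41)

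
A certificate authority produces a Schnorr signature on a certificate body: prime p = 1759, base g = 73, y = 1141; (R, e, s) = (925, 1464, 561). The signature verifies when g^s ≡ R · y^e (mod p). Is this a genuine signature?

genuine

g^s mod p:
Squares mod 1759: 73^1≡73, 73^2≡52, 73^4≡945, 73^8≡1212, 73^16≡179, 73^32≡379, 73^64≡1162, 73^128≡1091, 73^256≡1197, 73^512≡983
561 = 512 + 32 + 16 + 1, so 73^561 ≡ 983·379·179·73 ≡ 955 (mod 1759)
R · y^e mod p:
Squares mod 1759: 1141^1≡1141, 1141^2≡221, 1141^4≡1348, 1141^8≡57, 1141^16≡1490, 1141^32≡242, 1141^64≡517, 1141^128≡1680, 1141^256≡964, 1141^512≡544, 1141^1024≡424
1464 = 1024 + 256 + 128 + 32 + 16 + 8, so 1141^1464 ≡ 424·964·1680·242·1490·57 ≡ 1722 (mod 1759)
925·1722 = 1592850 ≡ 955 (mod 1759)
955 ≡ 955 (mod 1759); signature holds.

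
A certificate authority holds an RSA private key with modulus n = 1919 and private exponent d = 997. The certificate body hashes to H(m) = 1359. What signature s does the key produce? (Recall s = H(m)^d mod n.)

927

(H(m))^997 mod 1919 = 927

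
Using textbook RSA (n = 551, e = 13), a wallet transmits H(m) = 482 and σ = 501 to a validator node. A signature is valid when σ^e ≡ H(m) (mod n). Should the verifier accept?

accept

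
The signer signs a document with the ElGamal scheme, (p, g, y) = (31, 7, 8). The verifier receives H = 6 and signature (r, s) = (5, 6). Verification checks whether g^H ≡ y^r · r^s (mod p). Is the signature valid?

Left side g^H mod p:
7^2 = 49 ≡ 18
7^4 ≡ 18^2 = 324 ≡ 14
6 = 4 + 2, so 7^6 ≡ 14·18 ≡ 4 (mod 31)
Right side y^r · r^s mod p:
8^2 = 64 ≡ 2
8^4 ≡ 2^2 = 4
5 = 4 + 1, so 8^5 ≡ 4·8 ≡ 1 (mod 31)
5^2 = 25
5^4 ≡ 25^2 = 625 ≡ 5
6 = 4 + 2, so 5^6 ≡ 5·25 ≡ 1 (mod 31)
1·1 = 1 ≡ 1 (mod 31)
4 ≠ 1, so verification fails.

invalid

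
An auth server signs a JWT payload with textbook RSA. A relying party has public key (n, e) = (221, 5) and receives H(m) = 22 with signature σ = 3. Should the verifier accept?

accept

Squares mod 221: σ^1≡3, σ^2≡9, σ^4≡81
5 = 4 + 1, so σ^5 ≡ 81·3 ≡ 22 (mod 221)
σ^5 mod 221 = 22 matches H(m).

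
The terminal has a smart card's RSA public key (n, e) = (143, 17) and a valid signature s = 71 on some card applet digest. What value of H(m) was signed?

80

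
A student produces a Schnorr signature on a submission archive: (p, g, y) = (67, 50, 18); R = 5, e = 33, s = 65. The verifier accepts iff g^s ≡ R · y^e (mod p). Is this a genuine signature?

forged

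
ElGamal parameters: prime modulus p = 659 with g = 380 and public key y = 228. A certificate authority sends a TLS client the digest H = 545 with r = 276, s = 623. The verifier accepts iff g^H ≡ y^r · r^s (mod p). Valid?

yes

Left side g^H mod p:
380^545 mod 659 = 507
Right side y^r · r^s mod p:
228^276 mod 659 = 345
276^623 mod 659 = 139
345·139 = 47955 ≡ 507 (mod 659)
507 ≡ 507 (mod 659), so the signature is genuine.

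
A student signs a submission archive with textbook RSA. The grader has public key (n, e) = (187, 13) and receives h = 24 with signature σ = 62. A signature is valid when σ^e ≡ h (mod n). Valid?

yes

σ^2 ≡ 62^2 = 3844 ≡ 104
σ^4 ≡ 104^2 = 10816 ≡ 157
σ^8 ≡ 157^2 = 24649 ≡ 152
13 = 8 + 4 + 1, so σ^13 ≡ 152·157·62 ≡ 24 (mod 187)
24 = h, so the signature checks out.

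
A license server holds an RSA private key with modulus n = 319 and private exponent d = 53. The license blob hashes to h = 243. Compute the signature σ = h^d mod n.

309

Squares mod 319: h^1≡243, h^2≡34, h^4≡199, h^8≡45, h^16≡111, h^32≡199
53 = 32 + 16 + 4 + 1, so h^53 ≡ 199·111·199·243 ≡ 309 (mod 319)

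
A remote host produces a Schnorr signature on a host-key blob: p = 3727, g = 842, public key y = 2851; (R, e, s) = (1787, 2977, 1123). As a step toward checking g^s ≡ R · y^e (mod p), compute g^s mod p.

2046

842^2 = 708964 ≡ 834
842^4 ≡ 834^2 = 695556 ≡ 2334
842^8 ≡ 2334^2 = 5447556 ≡ 2409
842^16 ≡ 2409^2 = 5803281 ≡ 342
842^32 ≡ 342^2 = 116964 ≡ 1427
842^64 ≡ 1427^2 = 2036329 ≡ 1387
842^128 ≡ 1387^2 = 1923769 ≡ 637
842^256 ≡ 637^2 = 405769 ≡ 3253
842^512 ≡ 3253^2 = 10582009 ≡ 1056
842^1024 ≡ 1056^2 = 1115136 ≡ 763
1123 = 1024 + 64 + 32 + 2 + 1, so 842^1123 ≡ 763·1387·1427·834·842 ≡ 2046 (mod 3727)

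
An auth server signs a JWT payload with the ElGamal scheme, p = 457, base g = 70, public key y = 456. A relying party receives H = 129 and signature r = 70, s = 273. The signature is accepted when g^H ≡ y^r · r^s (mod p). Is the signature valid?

valid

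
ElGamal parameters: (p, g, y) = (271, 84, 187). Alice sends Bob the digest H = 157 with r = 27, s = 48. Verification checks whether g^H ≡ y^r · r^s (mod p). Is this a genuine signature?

forged

Left side g^H mod p:
84^2 = 7056 ≡ 10
84^4 ≡ 10^2 = 100
84^8 ≡ 100^2 = 10000 ≡ 244
84^16 ≡ 244^2 = 59536 ≡ 187
84^32 ≡ 187^2 = 34969 ≡ 10
84^64 ≡ 10^2 = 100
84^128 ≡ 100^2 = 10000 ≡ 244
157 = 128 + 16 + 8 + 4 + 1, so 84^157 ≡ 244·187·244·100·84 ≡ 261 (mod 271)
Right side y^r · r^s mod p:
187^2 = 34969 ≡ 10
187^4 ≡ 10^2 = 100
187^8 ≡ 100^2 = 10000 ≡ 244
187^16 ≡ 244^2 = 59536 ≡ 187
27 = 16 + 8 + 2 + 1, so 187^27 ≡ 187·244·10·187 ≡ 10 (mod 271)
27^2 = 729 ≡ 187
27^4 ≡ 187^2 = 34969 ≡ 10
27^8 ≡ 10^2 = 100
27^16 ≡ 100^2 = 10000 ≡ 244
27^32 ≡ 244^2 = 59536 ≡ 187
48 = 32 + 16, so 27^48 ≡ 187·244 ≡ 100 (mod 271)
10·100 = 1000 ≡ 187 (mod 271)
261 ≠ 187, so verification fails.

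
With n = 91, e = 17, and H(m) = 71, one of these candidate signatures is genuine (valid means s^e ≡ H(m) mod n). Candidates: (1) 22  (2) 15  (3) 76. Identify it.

2

Candidate 1: Squares mod 91: 22^1≡22, 22^2≡29, 22^4≡22, 22^8≡29, 22^16≡22; 17 = 16 + 1, so 22^17 ≡ 22·22 ≡ 29 (mod 91)
Candidate 2: Squares mod 91: 15^1≡15, 15^2≡43, 15^4≡29, 15^8≡22, 15^16≡29; 17 = 16 + 1, so 15^17 ≡ 29·15 ≡ 71 (mod 91)
  → matches H(m) = 71
Candidate 3: Squares mod 91: 76^1≡76, 76^2≡43, 76^4≡29, 76^8≡22, 76^16≡29; 17 = 16 + 1, so 76^17 ≡ 29·76 ≡ 20 (mod 91)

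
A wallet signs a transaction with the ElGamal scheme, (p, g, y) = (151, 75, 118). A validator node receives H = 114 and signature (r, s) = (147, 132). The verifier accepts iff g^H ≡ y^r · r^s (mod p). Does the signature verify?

does not verify

Left side g^H mod p:
75^2 = 5625 ≡ 38
75^4 ≡ 38^2 = 1444 ≡ 85
75^8 ≡ 85^2 = 7225 ≡ 128
75^16 ≡ 128^2 = 16384 ≡ 76
75^32 ≡ 76^2 = 5776 ≡ 38
75^64 ≡ 38^2 = 1444 ≡ 85
114 = 64 + 32 + 16 + 2, so 75^114 ≡ 85·38·76·38 ≡ 64 (mod 151)
Right side y^r · r^s mod p:
118^2 = 13924 ≡ 32
118^4 ≡ 32^2 = 1024 ≡ 118
118^8 ≡ 118^2 = 13924 ≡ 32
118^16 ≡ 32^2 = 1024 ≡ 118
118^32 ≡ 118^2 = 13924 ≡ 32
118^64 ≡ 32^2 = 1024 ≡ 118
118^128 ≡ 118^2 = 13924 ≡ 32
147 = 128 + 16 + 2 + 1, so 118^147 ≡ 32·118·32·118 ≡ 1 (mod 151)
147^2 = 21609 ≡ 16
147^4 ≡ 16^2 = 256 ≡ 105
147^8 ≡ 105^2 = 11025 ≡ 2
147^16 ≡ 2^2 = 4
147^32 ≡ 4^2 = 16
147^64 ≡ 16^2 = 256 ≡ 105
147^128 ≡ 105^2 = 11025 ≡ 2
132 = 128 + 4, so 147^132 ≡ 2·105 ≡ 59 (mod 151)
1·59 = 59 ≡ 59 (mod 151)
64 ≠ 59, so verification fails.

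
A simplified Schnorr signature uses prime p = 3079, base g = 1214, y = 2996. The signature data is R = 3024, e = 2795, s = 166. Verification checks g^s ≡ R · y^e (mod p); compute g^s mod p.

2748

1214^2 = 1473796 ≡ 2034
1214^4 ≡ 2034^2 = 4137156 ≡ 2059
1214^8 ≡ 2059^2 = 4239481 ≡ 2777
1214^16 ≡ 2777^2 = 7711729 ≡ 1913
1214^32 ≡ 1913^2 = 3659569 ≡ 1717
1214^64 ≡ 1717^2 = 2948089 ≡ 1486
1214^128 ≡ 1486^2 = 2208196 ≡ 553
166 = 128 + 32 + 4 + 2, so 1214^166 ≡ 553·1717·2059·2034 ≡ 2748 (mod 3079)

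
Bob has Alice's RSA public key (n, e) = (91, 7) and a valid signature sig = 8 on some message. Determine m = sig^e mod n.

Squares mod 91: sig^1≡8, sig^2≡64, sig^4≡1
7 = 4 + 2 + 1, so sig^7 ≡ 1·64·8 ≡ 57 (mod 91)

57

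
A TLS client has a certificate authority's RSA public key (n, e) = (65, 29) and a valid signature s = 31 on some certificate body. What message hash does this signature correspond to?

31

s^29 mod 65 = 31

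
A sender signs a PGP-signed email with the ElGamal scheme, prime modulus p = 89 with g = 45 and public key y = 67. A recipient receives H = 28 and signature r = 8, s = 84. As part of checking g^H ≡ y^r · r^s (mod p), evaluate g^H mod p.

32

45^2 = 2025 ≡ 67
45^4 ≡ 67^2 = 4489 ≡ 39
45^8 ≡ 39^2 = 1521 ≡ 8
45^16 ≡ 8^2 = 64
28 = 16 + 8 + 4, so 45^28 ≡ 64·8·39 ≡ 32 (mod 89)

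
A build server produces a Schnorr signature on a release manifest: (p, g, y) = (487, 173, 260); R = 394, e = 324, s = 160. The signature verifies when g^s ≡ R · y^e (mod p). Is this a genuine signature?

forged

g^s mod p:
173^2 = 29929 ≡ 222
173^4 ≡ 222^2 = 49284 ≡ 97
173^8 ≡ 97^2 = 9409 ≡ 156
173^16 ≡ 156^2 = 24336 ≡ 473
173^32 ≡ 473^2 = 223729 ≡ 196
173^64 ≡ 196^2 = 38416 ≡ 430
173^128 ≡ 430^2 = 184900 ≡ 327
160 = 128 + 32, so 173^160 ≡ 327·196 ≡ 295 (mod 487)
R · y^e mod p:
260^2 = 67600 ≡ 394
260^4 ≡ 394^2 = 155236 ≡ 370
260^8 ≡ 370^2 = 136900 ≡ 53
260^16 ≡ 53^2 = 2809 ≡ 374
260^32 ≡ 374^2 = 139876 ≡ 107
260^64 ≡ 107^2 = 11449 ≡ 248
260^128 ≡ 248^2 = 61504 ≡ 142
260^256 ≡ 142^2 = 20164 ≡ 197
324 = 256 + 64 + 4, so 260^324 ≡ 197·248·370 ≡ 254 (mod 487)
394·254 = 100076 ≡ 241 (mod 487)
295 ≠ 241; the check fails.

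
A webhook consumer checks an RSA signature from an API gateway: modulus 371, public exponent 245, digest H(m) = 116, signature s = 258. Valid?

s^245 mod 371 = 13
s^245 mod 371 = 13, but H(m) = 116.

no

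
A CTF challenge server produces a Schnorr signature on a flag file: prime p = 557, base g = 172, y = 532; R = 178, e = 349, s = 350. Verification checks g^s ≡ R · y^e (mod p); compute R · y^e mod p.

198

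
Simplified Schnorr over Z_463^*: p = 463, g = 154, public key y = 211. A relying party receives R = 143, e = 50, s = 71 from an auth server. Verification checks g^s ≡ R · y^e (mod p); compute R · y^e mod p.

211^2 = 44521 ≡ 73
211^4 ≡ 73^2 = 5329 ≡ 236
211^8 ≡ 236^2 = 55696 ≡ 136
211^16 ≡ 136^2 = 18496 ≡ 439
211^32 ≡ 439^2 = 192721 ≡ 113
50 = 32 + 16 + 2, so 211^50 ≡ 113·439·73 ≡ 188 (mod 463)
R · y^e ≡ 143·188 = 26884 ≡ 30 (mod 463)

30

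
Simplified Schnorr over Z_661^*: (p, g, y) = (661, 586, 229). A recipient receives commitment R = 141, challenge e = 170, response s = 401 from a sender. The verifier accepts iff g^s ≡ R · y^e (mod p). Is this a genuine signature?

forged

g^s mod p:
586^2 = 343396 ≡ 337
586^4 ≡ 337^2 = 113569 ≡ 538
586^8 ≡ 538^2 = 289444 ≡ 587
586^16 ≡ 587^2 = 344569 ≡ 188
586^32 ≡ 188^2 = 35344 ≡ 311
586^64 ≡ 311^2 = 96721 ≡ 215
586^128 ≡ 215^2 = 46225 ≡ 616
586^256 ≡ 616^2 = 379456 ≡ 42
401 = 256 + 128 + 16 + 1, so 586^401 ≡ 42·616·188·586 ≡ 124 (mod 661)
R · y^e mod p:
229^2 = 52441 ≡ 222
229^4 ≡ 222^2 = 49284 ≡ 370
229^8 ≡ 370^2 = 136900 ≡ 73
229^16 ≡ 73^2 = 5329 ≡ 41
229^32 ≡ 41^2 = 1681 ≡ 359
229^64 ≡ 359^2 = 128881 ≡ 647
229^128 ≡ 647^2 = 418609 ≡ 196
170 = 128 + 32 + 8 + 2, so 229^170 ≡ 196·359·73·222 ≡ 122 (mod 661)
141·122 = 17202 ≡ 16 (mod 661)
124 ≠ 16; the check fails.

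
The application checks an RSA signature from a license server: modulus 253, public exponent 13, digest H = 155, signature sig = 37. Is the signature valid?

Squares mod 253: sig^1≡37, sig^2≡104, sig^4≡190, sig^8≡174
13 = 8 + 4 + 1, so sig^13 ≡ 174·190·37 ≡ 218 (mod 253)
sig^13 mod 253 = 218, but H = 155.

invalid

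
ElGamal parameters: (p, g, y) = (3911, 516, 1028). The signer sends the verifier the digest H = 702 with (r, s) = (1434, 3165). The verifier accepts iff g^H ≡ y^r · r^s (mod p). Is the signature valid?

invalid

Left side g^H mod p:
516^2 = 266256 ≡ 308
516^4 ≡ 308^2 = 94864 ≡ 1000
516^8 ≡ 1000^2 = 1000000 ≡ 2695
516^16 ≡ 2695^2 = 7263025 ≡ 298
516^32 ≡ 298^2 = 88804 ≡ 2762
516^64 ≡ 2762^2 = 7628644 ≡ 2194
516^128 ≡ 2194^2 = 4813636 ≡ 3106
516^256 ≡ 3106^2 = 9647236 ≡ 2710
516^512 ≡ 2710^2 = 7344100 ≡ 3153
702 = 512 + 128 + 32 + 16 + 8 + 4 + 2, so 516^702 ≡ 3153·3106·2762·298·2695·1000·308 ≡ 70 (mod 3911)
Right side y^r · r^s mod p:
1028^2 = 1056784 ≡ 814
1028^4 ≡ 814^2 = 662596 ≡ 1637
1028^8 ≡ 1637^2 = 2679769 ≡ 734
1028^16 ≡ 734^2 = 538756 ≡ 2949
1028^32 ≡ 2949^2 = 8696601 ≡ 2448
1028^64 ≡ 2448^2 = 5992704 ≡ 1052
1028^128 ≡ 1052^2 = 1106704 ≡ 3802
1028^256 ≡ 3802^2 = 14455204 ≡ 148
1028^512 ≡ 148^2 = 21904 ≡ 2349
1028^1024 ≡ 2349^2 = 5517801 ≡ 3291
1434 = 1024 + 256 + 128 + 16 + 8 + 2, so 1028^1434 ≡ 3291·148·3802·2949·734·814 ≡ 2546 (mod 3911)
1434^2 = 2056356 ≡ 3081
1434^4 ≡ 3081^2 = 9492561 ≡ 564
1434^8 ≡ 564^2 = 318096 ≡ 1305
1434^16 ≡ 1305^2 = 1703025 ≡ 1740
1434^32 ≡ 1740^2 = 3027600 ≡ 486
1434^64 ≡ 486^2 = 236196 ≡ 1536
1434^128 ≡ 1536^2 = 2359296 ≡ 963
1434^256 ≡ 963^2 = 927369 ≡ 462
1434^512 ≡ 462^2 = 213444 ≡ 2250
1434^1024 ≡ 2250^2 = 5062500 ≡ 1666
1434^2048 ≡ 1666^2 = 2775556 ≡ 2657
3165 = 2048 + 1024 + 64 + 16 + 8 + 4 + 1, so 1434^3165 ≡ 2657·1666·1536·1740·1305·564·1434 ≡ 2982 (mod 3911)
2546·2982 = 7592172 ≡ 921 (mod 3911)
70 ≠ 921, so verification fails.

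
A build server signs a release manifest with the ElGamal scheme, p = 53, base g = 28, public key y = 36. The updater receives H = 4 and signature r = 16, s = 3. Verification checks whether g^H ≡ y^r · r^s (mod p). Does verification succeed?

Left side g^H mod p:
28^2 = 784 ≡ 42
28^4 ≡ 42^2 = 1764 ≡ 15
Right side y^r · r^s mod p:
36^2 = 1296 ≡ 24
36^4 ≡ 24^2 = 576 ≡ 46
36^8 ≡ 46^2 = 2116 ≡ 49
36^16 ≡ 49^2 = 2401 ≡ 16
16^2 = 256 ≡ 44
3 = 2 + 1, so 16^3 ≡ 44·16 ≡ 15 (mod 53)
16·15 = 240 ≡ 28 (mod 53)
15 ≠ 28, so verification fails.

fails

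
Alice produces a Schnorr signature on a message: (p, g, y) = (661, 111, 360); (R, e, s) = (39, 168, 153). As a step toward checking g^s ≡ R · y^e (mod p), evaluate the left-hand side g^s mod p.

66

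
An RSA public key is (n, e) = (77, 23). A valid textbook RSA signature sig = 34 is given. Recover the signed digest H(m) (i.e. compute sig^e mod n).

34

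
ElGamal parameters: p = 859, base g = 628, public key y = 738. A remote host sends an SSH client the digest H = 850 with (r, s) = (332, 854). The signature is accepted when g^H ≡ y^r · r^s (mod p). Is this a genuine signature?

forged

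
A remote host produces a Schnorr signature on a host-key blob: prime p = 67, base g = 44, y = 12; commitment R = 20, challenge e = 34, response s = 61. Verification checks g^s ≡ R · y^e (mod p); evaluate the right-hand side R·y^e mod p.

28

12^2 = 144 ≡ 10
12^4 ≡ 10^2 = 100 ≡ 33
12^8 ≡ 33^2 = 1089 ≡ 17
12^16 ≡ 17^2 = 289 ≡ 21
12^32 ≡ 21^2 = 441 ≡ 39
34 = 32 + 2, so 12^34 ≡ 39·10 ≡ 55 (mod 67)
R · y^e ≡ 20·55 = 1100 ≡ 28 (mod 67)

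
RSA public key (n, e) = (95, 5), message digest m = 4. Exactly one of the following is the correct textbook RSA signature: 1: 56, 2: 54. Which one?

2

Candidate 1: 56^5 mod 95 = 56
Candidate 2: 54^5 mod 95 = 4
  → matches m = 4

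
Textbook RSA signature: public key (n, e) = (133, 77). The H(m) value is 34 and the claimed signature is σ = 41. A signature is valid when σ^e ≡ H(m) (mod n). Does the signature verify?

verifies

Squares mod 133: σ^1≡41, σ^2≡85, σ^4≡43, σ^8≡120, σ^16≡36, σ^32≡99, σ^64≡92
77 = 64 + 8 + 4 + 1, so σ^77 ≡ 92·120·43·41 ≡ 34 (mod 133)
Since 34 equals the digest 34, verification succeeds.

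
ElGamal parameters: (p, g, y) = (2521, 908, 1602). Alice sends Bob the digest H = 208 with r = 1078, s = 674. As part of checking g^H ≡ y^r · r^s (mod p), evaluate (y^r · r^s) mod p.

Squares mod 2521: 1602^1≡1602, 1602^2≡26, 1602^4≡676, 1602^8≡675, 1602^16≡1845, 1602^32≡675, 1602^64≡1845, 1602^128≡675, 1602^256≡1845, 1602^512≡675, 1602^1024≡1845
1078 = 1024 + 32 + 16 + 4 + 2, so 1602^1078 ≡ 1845·675·1845·676·26 ≡ 97 (mod 2521)
Squares mod 2521: 1078^1≡1078, 1078^2≡2424, 1078^4≡1846, 1078^8≡1845, 1078^16≡675, 1078^32≡1845, 1078^64≡675, 1078^128≡1845, 1078^256≡675, 1078^512≡1845
674 = 512 + 128 + 32 + 2, so 1078^674 ≡ 1845·1845·1845·2424 ≡ 2424 (mod 2521)
y^r · r^s ≡ 97·2424 = 235128 ≡ 675 (mod 2521)

675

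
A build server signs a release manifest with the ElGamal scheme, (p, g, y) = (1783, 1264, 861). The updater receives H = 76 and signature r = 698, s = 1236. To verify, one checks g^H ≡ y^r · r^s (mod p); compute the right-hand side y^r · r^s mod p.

Squares mod 1783: 861^1≡861, 861^2≡1376, 861^4≡1613, 861^8≡372, 861^16≡1093, 861^32≡39, 861^64≡1521, 861^128≡890, 861^256≡448, 861^512≡1008
698 = 512 + 128 + 32 + 16 + 8 + 2, so 861^698 ≡ 1008·890·39·1093·372·1376 ≡ 256 (mod 1783)
Squares mod 1783: 698^1≡698, 698^2≡445, 698^4≡112, 698^8≡63, 698^16≡403, 698^32≡156, 698^64≡1157, 698^128≡1399, 698^256≡1250, 698^512≡592, 698^1024≡996
1236 = 1024 + 128 + 64 + 16 + 4, so 698^1236 ≡ 996·1399·1157·403·112 ≡ 209 (mod 1783)
y^r · r^s ≡ 256·209 = 53504 ≡ 14 (mod 1783)

14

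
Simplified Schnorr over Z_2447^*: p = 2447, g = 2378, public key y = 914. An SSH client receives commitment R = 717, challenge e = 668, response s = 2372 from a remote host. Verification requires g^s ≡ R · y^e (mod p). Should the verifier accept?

g^s mod p:
Squares mod 2447: 2378^1≡2378, 2378^2≡2314, 2378^4≡560, 2378^8≡384, 2378^16≡636, 2378^32≡741, 2378^64≡953, 2378^128≡372, 2378^256≡1352, 2378^512≡2442, 2378^1024≡25, 2378^2048≡625
2372 = 2048 + 256 + 64 + 4, so 2378^2372 ≡ 625·1352·953·560 ≡ 165 (mod 2447)
R · y^e mod p:
Squares mod 2447: 914^1≡914, 914^2≡969, 914^4≡1760, 914^8≡2145, 914^16≡665, 914^32≡1765, 914^64≡194, 914^128≡931, 914^256≡523, 914^512≡1912
668 = 512 + 128 + 16 + 8 + 4, so 914^668 ≡ 1912·931·665·2145·1760 ≡ 1989 (mod 2447)
717·1989 = 1426113 ≡ 1959 (mod 2447)
165 ≠ 1959; the check fails.

reject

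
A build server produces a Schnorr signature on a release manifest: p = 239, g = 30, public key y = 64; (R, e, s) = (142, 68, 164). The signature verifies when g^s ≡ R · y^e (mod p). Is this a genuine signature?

g^s mod p:
30^164 mod 239 = 196
R · y^e mod p:
64^68 mod 239 = 24
142·24 = 3408 ≡ 62 (mod 239)
196 ≠ 62; the check fails.

forged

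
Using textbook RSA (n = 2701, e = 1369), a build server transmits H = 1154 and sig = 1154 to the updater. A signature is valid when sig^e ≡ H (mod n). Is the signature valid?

valid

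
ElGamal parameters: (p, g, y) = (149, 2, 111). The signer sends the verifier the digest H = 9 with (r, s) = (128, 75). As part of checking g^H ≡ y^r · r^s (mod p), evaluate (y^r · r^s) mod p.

65

111^2 = 12321 ≡ 103
111^4 ≡ 103^2 = 10609 ≡ 30
111^8 ≡ 30^2 = 900 ≡ 6
111^16 ≡ 6^2 = 36
111^32 ≡ 36^2 = 1296 ≡ 104
111^64 ≡ 104^2 = 10816 ≡ 88
111^128 ≡ 88^2 = 7744 ≡ 145
128^2 = 16384 ≡ 143
128^4 ≡ 143^2 = 20449 ≡ 36
128^8 ≡ 36^2 = 1296 ≡ 104
128^16 ≡ 104^2 = 10816 ≡ 88
128^32 ≡ 88^2 = 7744 ≡ 145
128^64 ≡ 145^2 = 21025 ≡ 16
75 = 64 + 8 + 2 + 1, so 128^75 ≡ 16·104·143·128 ≡ 21 (mod 149)
y^r · r^s ≡ 145·21 = 3045 ≡ 65 (mod 149)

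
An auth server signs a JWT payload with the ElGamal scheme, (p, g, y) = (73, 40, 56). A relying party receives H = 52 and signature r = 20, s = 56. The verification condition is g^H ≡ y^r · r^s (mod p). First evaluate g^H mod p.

41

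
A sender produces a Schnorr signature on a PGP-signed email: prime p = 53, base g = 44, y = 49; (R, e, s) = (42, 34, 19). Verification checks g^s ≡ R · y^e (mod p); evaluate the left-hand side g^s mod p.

44^2 = 1936 ≡ 28
44^4 ≡ 28^2 = 784 ≡ 42
44^8 ≡ 42^2 = 1764 ≡ 15
44^16 ≡ 15^2 = 225 ≡ 13
19 = 16 + 2 + 1, so 44^19 ≡ 13·28·44 ≡ 10 (mod 53)

10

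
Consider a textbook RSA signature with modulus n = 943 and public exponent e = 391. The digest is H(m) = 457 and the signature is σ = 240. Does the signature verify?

σ^2 ≡ 240^2 = 57600 ≡ 77
σ^4 ≡ 77^2 = 5929 ≡ 271
σ^8 ≡ 271^2 = 73441 ≡ 830
σ^16 ≡ 830^2 = 688900 ≡ 510
σ^32 ≡ 510^2 = 260100 ≡ 775
σ^64 ≡ 775^2 = 600625 ≡ 877
σ^128 ≡ 877^2 = 769129 ≡ 584
σ^256 ≡ 584^2 = 341056 ≡ 633
391 = 256 + 128 + 4 + 2 + 1, so σ^391 ≡ 633·584·271·77·240 ≡ 684 (mod 943)
684 ≠ 457, so verification fails.

does not verify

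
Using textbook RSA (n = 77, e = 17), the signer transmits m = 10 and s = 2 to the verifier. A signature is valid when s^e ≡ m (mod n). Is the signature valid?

invalid

s^2 ≡ 2^2 = 4
s^4 ≡ 4^2 = 16
s^8 ≡ 16^2 = 256 ≡ 25
s^16 ≡ 25^2 = 625 ≡ 9
17 = 16 + 1, so s^17 ≡ 9·2 ≡ 18 (mod 77)
The recovered value 18 does not match the digest 10.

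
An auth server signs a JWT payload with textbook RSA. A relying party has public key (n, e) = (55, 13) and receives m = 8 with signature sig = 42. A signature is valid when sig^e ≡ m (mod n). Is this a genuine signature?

sig^2 ≡ 42^2 = 1764 ≡ 4
sig^4 ≡ 4^2 = 16
sig^8 ≡ 16^2 = 256 ≡ 36
13 = 8 + 4 + 1, so sig^13 ≡ 36·16·42 ≡ 47 (mod 55)
sig^13 mod 55 = 47, but m = 8.

forged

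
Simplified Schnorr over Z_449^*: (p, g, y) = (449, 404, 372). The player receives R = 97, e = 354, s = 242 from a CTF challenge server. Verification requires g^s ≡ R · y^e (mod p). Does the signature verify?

g^s mod p:
Squares mod 449: 404^1≡404, 404^2≡229, 404^4≡357, 404^8≡382, 404^16≡448, 404^32≡1, 404^64≡1, 404^128≡1
242 = 128 + 64 + 32 + 16 + 2, so 404^242 ≡ 1·1·1·448·229 ≡ 220 (mod 449)
R · y^e mod p:
Squares mod 449: 372^1≡372, 372^2≡92, 372^4≡382, 372^8≡448, 372^16≡1, 372^32≡1, 372^64≡1, 372^128≡1, 372^256≡1
354 = 256 + 64 + 32 + 2, so 372^354 ≡ 1·1·1·92 ≡ 92 (mod 449)
97·92 = 8924 ≡ 393 (mod 449)
220 ≠ 393; the check fails.

does not verify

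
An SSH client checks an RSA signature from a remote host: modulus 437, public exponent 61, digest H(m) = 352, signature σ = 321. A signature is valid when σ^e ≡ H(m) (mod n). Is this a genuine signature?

σ^2 ≡ 321^2 = 103041 ≡ 346
σ^4 ≡ 346^2 = 119716 ≡ 415
σ^8 ≡ 415^2 = 172225 ≡ 47
σ^16 ≡ 47^2 = 2209 ≡ 24
σ^32 ≡ 24^2 = 576 ≡ 139
61 = 32 + 16 + 8 + 4 + 1, so σ^61 ≡ 139·24·47·415·321 ≡ 252 (mod 437)
The recovered value 252 does not match the digest 352.

forged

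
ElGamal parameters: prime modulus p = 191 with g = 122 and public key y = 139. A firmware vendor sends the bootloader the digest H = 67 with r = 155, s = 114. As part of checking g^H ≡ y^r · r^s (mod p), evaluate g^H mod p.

159

122^2 = 14884 ≡ 177
122^4 ≡ 177^2 = 31329 ≡ 5
122^8 ≡ 5^2 = 25
122^16 ≡ 25^2 = 625 ≡ 52
122^32 ≡ 52^2 = 2704 ≡ 30
122^64 ≡ 30^2 = 900 ≡ 136
67 = 64 + 2 + 1, so 122^67 ≡ 136·177·122 ≡ 159 (mod 191)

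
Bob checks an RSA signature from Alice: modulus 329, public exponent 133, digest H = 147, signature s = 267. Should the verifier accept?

s^2 ≡ 267^2 = 71289 ≡ 225
s^4 ≡ 225^2 = 50625 ≡ 288
s^8 ≡ 288^2 = 82944 ≡ 36
s^16 ≡ 36^2 = 1296 ≡ 309
s^32 ≡ 309^2 = 95481 ≡ 71
s^64 ≡ 71^2 = 5041 ≡ 106
s^128 ≡ 106^2 = 11236 ≡ 50
133 = 128 + 4 + 1, so s^133 ≡ 50·288·267 ≡ 106 (mod 329)
s^133 mod 329 = 106, but H = 147.

reject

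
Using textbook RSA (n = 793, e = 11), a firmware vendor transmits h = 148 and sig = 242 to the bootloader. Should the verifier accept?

accept

sig^2 ≡ 242^2 = 58564 ≡ 675
sig^4 ≡ 675^2 = 455625 ≡ 443
sig^8 ≡ 443^2 = 196249 ≡ 378
11 = 8 + 2 + 1, so sig^11 ≡ 378·675·242 ≡ 148 (mod 793)
148 = h, so the signature checks out.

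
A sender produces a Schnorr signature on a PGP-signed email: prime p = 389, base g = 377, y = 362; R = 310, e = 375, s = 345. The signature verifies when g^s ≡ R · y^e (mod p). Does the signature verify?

g^s mod p:
Squares mod 389: 377^1≡377, 377^2≡144, 377^4≡119, 377^8≡157, 377^16≡142, 377^32≡325, 377^64≡206, 377^128≡35, 377^256≡58
345 = 256 + 64 + 16 + 8 + 1, so 377^345 ≡ 58·206·142·157·377 ≡ 126 (mod 389)
R · y^e mod p:
Squares mod 389: 362^1≡362, 362^2≡340, 362^4≡67, 362^8≡210, 362^16≡143, 362^32≡221, 362^64≡216, 362^128≡365, 362^256≡187
375 = 256 + 64 + 32 + 16 + 4 + 2 + 1, so 362^375 ≡ 187·216·221·143·67·340·362 ≡ 284 (mod 389)
310·284 = 88040 ≡ 126 (mod 389)
126 ≡ 126 (mod 389); signature holds.

verifies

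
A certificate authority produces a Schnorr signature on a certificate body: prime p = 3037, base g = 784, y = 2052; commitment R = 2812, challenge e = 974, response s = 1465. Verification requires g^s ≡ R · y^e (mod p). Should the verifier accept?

g^s mod p:
784^2 = 614656 ≡ 1182
784^4 ≡ 1182^2 = 1397124 ≡ 104
784^8 ≡ 104^2 = 10816 ≡ 1705
784^16 ≡ 1705^2 = 2907025 ≡ 616
784^32 ≡ 616^2 = 379456 ≡ 2868
784^64 ≡ 2868^2 = 8225424 ≡ 1228
784^128 ≡ 1228^2 = 1507984 ≡ 1632
784^256 ≡ 1632^2 = 2663424 ≡ 3012
784^512 ≡ 3012^2 = 9072144 ≡ 625
784^1024 ≡ 625^2 = 390625 ≡ 1889
1465 = 1024 + 256 + 128 + 32 + 16 + 8 + 1, so 784^1465 ≡ 1889·3012·1632·2868·616·1705·784 ≡ 2956 (mod 3037)
R · y^e mod p:
2052^2 = 4210704 ≡ 1422
2052^4 ≡ 1422^2 = 2022084 ≡ 2479
2052^8 ≡ 2479^2 = 6145441 ≡ 1590
2052^16 ≡ 1590^2 = 2528100 ≡ 1316
2052^32 ≡ 1316^2 = 1731856 ≡ 766
2052^64 ≡ 766^2 = 586756 ≡ 615
2052^128 ≡ 615^2 = 378225 ≡ 1637
2052^256 ≡ 1637^2 = 2679769 ≡ 1135
2052^512 ≡ 1135^2 = 1288225 ≡ 537
974 = 512 + 256 + 128 + 64 + 8 + 4 + 2, so 2052^974 ≡ 537·1135·1637·615·1590·2479·1422 ≡ 850 (mod 3037)
2812·850 = 2390200 ≡ 81 (mod 3037)
2956 ≠ 81; the check fails.

reject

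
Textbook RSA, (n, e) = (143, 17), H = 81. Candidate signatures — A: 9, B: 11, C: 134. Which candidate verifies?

A

Candidate A: Squares mod 143: 9^1≡9, 9^2≡81, 9^4≡126, 9^8≡3, 9^16≡9; 17 = 16 + 1, so 9^17 ≡ 9·9 ≡ 81 (mod 143)
  → matches H = 81
Candidate B: Squares mod 143: 11^1≡11, 11^2≡121, 11^4≡55, 11^8≡22, 11^16≡55; 17 = 16 + 1, so 11^17 ≡ 55·11 ≡ 33 (mod 143)
Candidate C: Squares mod 143: 134^1≡134, 134^2≡81, 134^4≡126, 134^8≡3, 134^16≡9; 17 = 16 + 1, so 134^17 ≡ 9·134 ≡ 62 (mod 143)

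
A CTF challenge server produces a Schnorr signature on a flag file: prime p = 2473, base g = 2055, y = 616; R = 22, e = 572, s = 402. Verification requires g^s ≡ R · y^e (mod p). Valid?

yes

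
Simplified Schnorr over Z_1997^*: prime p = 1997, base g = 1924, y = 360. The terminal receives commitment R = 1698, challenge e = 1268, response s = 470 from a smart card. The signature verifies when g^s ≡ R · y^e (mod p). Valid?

g^s mod p:
Squares mod 1997: 1924^1≡1924, 1924^2≡1335, 1924^4≡901, 1924^8≡1019, 1924^16≡1918, 1924^32≡250, 1924^64≡593, 1924^128≡177, 1924^256≡1374
470 = 256 + 128 + 64 + 16 + 4 + 2, so 1924^470 ≡ 1374·177·593·1918·901·1335 ≡ 592 (mod 1997)
R · y^e mod p:
Squares mod 1997: 360^1≡360, 360^2≡1792, 360^4≡88, 360^8≡1753, 360^16≡1623, 360^32≡86, 360^64≡1405, 360^128≡989, 360^256≡1588, 360^512≡1530, 360^1024≡416
1268 = 1024 + 128 + 64 + 32 + 16 + 4, so 360^1268 ≡ 416·989·1405·86·1623·88 ≡ 1621 (mod 1997)
1698·1621 = 2752458 ≡ 592 (mod 1997)
592 ≡ 592 (mod 1997); signature holds.

yes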